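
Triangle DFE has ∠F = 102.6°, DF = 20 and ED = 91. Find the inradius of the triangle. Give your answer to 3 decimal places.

r ≈ 8.437

Law of sines: sin E = DF·sin F/ED ≈ 0.21449.
Since ED ≥ DF, only the acute value applies: ∠E ≈ 12.39°.
Then ∠D = 180° − ∠F − ∠E ≈ 65.01°.
Law of sines gives FE = ED·sin D/sin F ≈ 84.519.
Area = ½·ED·DF·sin D ≈ 824.84.
Semiperimeter s = (84.519+91+20)/2 = 97.76.
Inradius = area/s = 824.84/97.76 ≈ 8.4374.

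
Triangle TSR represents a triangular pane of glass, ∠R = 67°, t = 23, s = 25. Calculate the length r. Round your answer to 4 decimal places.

26.5454

By the law of cosines, r² = t² + s² − 2·t·s·cos R = 704.66, so r ≈ 26.545.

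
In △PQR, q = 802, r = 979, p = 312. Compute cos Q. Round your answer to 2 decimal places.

0.68

By the law of cosines, cos Q = (r² + p² − q²) / (2·r·p) ≈ 0.67537, so ∠Q ≈ 47.52°.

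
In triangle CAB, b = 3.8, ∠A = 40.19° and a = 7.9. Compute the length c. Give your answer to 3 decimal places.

Law of sines: sin B = b·sin A/a ≈ 0.31041.
Since a ≥ b, only the acute value applies: ∠B ≈ 18.08°.
Then ∠C = 180° − ∠A − ∠B ≈ 121.73°.
Law of sines gives c = a·sin C/sin A ≈ 10.413.

10.413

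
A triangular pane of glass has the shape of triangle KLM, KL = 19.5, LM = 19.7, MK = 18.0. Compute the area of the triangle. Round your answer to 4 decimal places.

Semiperimeter s = (19.7 + 18 + 19.5)/2 = 28.6.
Heron's formula: area = √(28.6·8.9·10.6·9.1) ≈ 156.69.

area ≈ 156.6937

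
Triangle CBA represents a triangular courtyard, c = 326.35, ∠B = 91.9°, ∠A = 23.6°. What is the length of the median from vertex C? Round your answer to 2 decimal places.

m_C ≈ 221.69

The third angle is ∠C = 180° − ∠B − ∠A = 64.50°.
Law of sines: b = c·sin B/sin C ≈ 361.37.
Law of sines: a = c·sin A/sin C ≈ 144.76.
Median from C: ½√(2·b² + 2·a² − c²) ≈ 221.69.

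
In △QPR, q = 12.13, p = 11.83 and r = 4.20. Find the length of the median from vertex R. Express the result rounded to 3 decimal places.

Median from R: ½√(2·q² + 2·p² − r²) ≈ 11.795.

m_R ≈ 11.795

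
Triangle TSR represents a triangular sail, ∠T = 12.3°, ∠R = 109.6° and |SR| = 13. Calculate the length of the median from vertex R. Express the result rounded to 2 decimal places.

m_R ≈ 24.50

The third angle is ∠S = 180° − ∠R − ∠T = 58.10°.
Law of sines: |RT| = |SR|·sin S/sin T ≈ 51.808.
Law of sines: |TS| = |SR|·sin R/sin T ≈ 57.488.
Median from R: ½√(2·|SR|² + 2·|RT|² − |TS|²) ≈ 24.501.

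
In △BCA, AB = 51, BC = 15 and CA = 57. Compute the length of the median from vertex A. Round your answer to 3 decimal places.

53.561

Median from A: ½√(2·CA² + 2·AB² − BC²) ≈ 53.561.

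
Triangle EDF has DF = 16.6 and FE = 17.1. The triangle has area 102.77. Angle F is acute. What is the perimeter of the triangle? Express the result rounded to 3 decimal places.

From area = ½·DF·FE·sin F, we get sin F = 2·area/(DF·FE) ≈ 0.72409.
Taking the acute solution, ∠F ≈ 46.39°.
Law of cosines then gives ED ≈ 13.282.
Perimeter = 16.6 + 17.1 + 13.282 = 46.982.

46.982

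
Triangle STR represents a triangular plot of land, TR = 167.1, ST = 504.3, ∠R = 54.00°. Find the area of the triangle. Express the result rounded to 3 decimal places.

Law of sines: sin S = TR·sin R/ST ≈ 0.26807.
Since ST ≥ TR, only the acute value applies: ∠S ≈ 15.55°.
Then ∠T = 180° − ∠R − ∠S ≈ 110.45°.
Law of sines gives RS = ST·sin T/sin R ≈ 584.06.
Area = ½·ST·TR·sin T ≈ 39479.

area ≈ 39478.686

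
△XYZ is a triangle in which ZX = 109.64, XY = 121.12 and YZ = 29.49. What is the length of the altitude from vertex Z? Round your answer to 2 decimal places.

Semiperimeter s = (29.49 + 109.64 + 121.12)/2 = 130.12.
Heron's formula: area = √(130.12·100.64·20.485·9.005) ≈ 1554.2.
The altitude from Z has length 2·area/XY ≈ 25.664.

h_Z ≈ 25.66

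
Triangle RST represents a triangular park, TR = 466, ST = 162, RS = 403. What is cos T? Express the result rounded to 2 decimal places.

By the law of cosines, cos T = (ST² + TR² − RS²) / (2·ST·TR) ≈ 0.53642, so ∠T ≈ 57.56°.

cos T ≈ 0.54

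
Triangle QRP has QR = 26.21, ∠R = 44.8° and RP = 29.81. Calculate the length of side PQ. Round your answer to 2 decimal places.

By the law of cosines, PQ² = QR² + RP² − 2·QR·RP·cos R = 466.8, so PQ ≈ 21.605.

21.61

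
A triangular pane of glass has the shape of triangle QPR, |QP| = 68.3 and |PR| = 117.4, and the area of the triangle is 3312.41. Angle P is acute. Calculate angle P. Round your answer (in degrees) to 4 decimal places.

∠P ≈ 55.7104°

From area = ½·|QP|·|PR|·sin P, we get sin P = 2·area/(|QP|·|PR|) ≈ 0.82620.
Taking the acute solution, ∠P ≈ 55.71°.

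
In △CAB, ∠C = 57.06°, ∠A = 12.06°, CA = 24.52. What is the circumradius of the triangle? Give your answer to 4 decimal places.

R ≈ 13.1217

The third angle is ∠B = 180° − ∠C − ∠A = 110.88°.
Law of sines: AB = CA·sin C/sin B ≈ 22.025.
Law of sines: BC = CA·sin A/sin B ≈ 5.4832.
Circumradius = CA/(2 sin B) ≈ 13.122.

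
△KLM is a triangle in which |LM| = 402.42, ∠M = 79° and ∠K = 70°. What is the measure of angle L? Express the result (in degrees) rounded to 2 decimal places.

31.00

The third angle is ∠L = 180° − ∠M − ∠K = 31.00°.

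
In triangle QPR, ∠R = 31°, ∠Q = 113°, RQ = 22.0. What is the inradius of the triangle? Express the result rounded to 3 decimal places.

5.155

The third angle is ∠P = 180° − ∠R − ∠Q = 36.00°.
Law of sines: PR = RQ·sin Q/sin P ≈ 34.453.
Law of sines: QP = RQ·sin R/sin P ≈ 19.277.
Area = ½·RQ·PR·sin R ≈ 195.19.
Semiperimeter s = (34.453+22+19.277)/2 = 37.865.
Inradius = area/s = 195.19/37.865 ≈ 5.1549.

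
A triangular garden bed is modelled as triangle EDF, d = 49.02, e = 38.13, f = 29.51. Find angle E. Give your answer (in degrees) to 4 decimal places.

By the law of cosines, cos E = (d² + f² − e²) / (2·d·f) ≈ 0.62904, so ∠E ≈ 51.02°.

51.0209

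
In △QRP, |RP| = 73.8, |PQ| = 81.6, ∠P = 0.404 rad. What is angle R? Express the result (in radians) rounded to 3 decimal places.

1.609

By the law of cosines, |QR|² = |RP|² + |PQ|² − 2·|RP|·|PQ|·cos P = 1030.4, so |QR| ≈ 32.101.
Law of cosines again: cos R = (|QR|² + |RP|² − |PQ|²)/(2·|QR|·|RP|) ≈ -0.03834, so ∠R ≈ 1.609 rad.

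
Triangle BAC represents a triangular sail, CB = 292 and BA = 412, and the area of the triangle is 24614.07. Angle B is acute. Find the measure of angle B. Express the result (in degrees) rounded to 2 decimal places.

24.15

From area = ½·CB·BA·sin B, we get sin B = 2·area/(CB·BA) ≈ 0.40920.
Taking the acute solution, ∠B ≈ 24.15°.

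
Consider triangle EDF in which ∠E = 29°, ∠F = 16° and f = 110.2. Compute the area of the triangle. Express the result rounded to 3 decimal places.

area ≈ 7551.815

The third angle is ∠D = 180° − ∠F − ∠E = 135.00°.
Law of sines: e = f·sin E/sin F ≈ 193.83.
Law of sines: d = f·sin D/sin F ≈ 282.7.
Area = ½·f·e·sin D ≈ 7551.8.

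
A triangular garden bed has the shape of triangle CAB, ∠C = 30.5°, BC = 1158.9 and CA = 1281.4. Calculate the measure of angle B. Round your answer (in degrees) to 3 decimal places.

By the law of cosines, AB² = BC² + CA² − 2·BC·CA·cos C = 4.2597e+05, so AB ≈ 652.67.
Law of cosines again: cos B = (AB² + BC² − CA²)/(2·AB·BC) ≈ 0.08398, so ∠B ≈ 85.18°.

85.183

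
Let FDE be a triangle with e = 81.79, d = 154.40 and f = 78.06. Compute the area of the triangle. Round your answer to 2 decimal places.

Semiperimeter s = (78.06 + 154.4 + 81.79)/2 = 157.12.
Heron's formula: area = √(157.12·79.065·2.725·75.335) ≈ 1597.

area ≈ 1596.97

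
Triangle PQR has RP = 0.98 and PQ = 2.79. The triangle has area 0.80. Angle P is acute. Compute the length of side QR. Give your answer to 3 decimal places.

From area = ½·RP·PQ·sin P, we get sin P = 2·area/(RP·PQ) ≈ 0.58518.
Taking the acute solution, ∠P ≈ 35.82°.
Law of cosines then gives QR ≈ 2.0761.

2.076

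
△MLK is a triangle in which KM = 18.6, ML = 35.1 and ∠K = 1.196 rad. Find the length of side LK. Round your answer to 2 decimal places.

37.34

Law of sines: sin L = KM·sin K/ML ≈ 0.49313.
Since ML ≥ KM, only the acute value applies: ∠L ≈ 0.516 rad.
Then ∠M = π − ∠K − ∠L ≈ 1.430 rad.
Law of sines gives LK = ML·sin M/sin K ≈ 37.345.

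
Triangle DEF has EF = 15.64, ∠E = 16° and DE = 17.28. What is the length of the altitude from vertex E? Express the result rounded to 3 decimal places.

By the law of cosines, FD² = DE² + EF² − 2·DE·EF·cos E = 23.628, so FD ≈ 4.8609.
Area = ½·DE·EF·sin E ≈ 37.247.
The altitude from E has length 2·area/FD ≈ 15.325.

15.325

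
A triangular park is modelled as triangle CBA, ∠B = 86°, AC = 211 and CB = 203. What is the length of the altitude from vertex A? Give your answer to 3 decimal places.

Law of sines: sin A = CB·sin B/AC ≈ 0.95974.
Since AC ≥ CB, only the acute value applies: ∠A ≈ 73.69°.
Then ∠C = 180° − ∠B − ∠A ≈ 20.31°.
Law of sines gives BA = AC·sin C/sin B ≈ 73.427.
Area = ½·AC·CB·sin C ≈ 7434.7.
The altitude from A has length 2·area/CB ≈ 73.248.

h_A ≈ 73.248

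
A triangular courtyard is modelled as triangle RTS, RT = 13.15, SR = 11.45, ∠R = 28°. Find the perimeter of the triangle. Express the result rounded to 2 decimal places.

By the law of cosines, TS² = SR² + RT² − 2·SR·RT·cos R = 38.139, so TS ≈ 6.1756.
Semiperimeter s = (6.1756+11.45+13.15)/2 = 15.388.
Perimeter = 6.1756 + 11.45 + 13.15 = 30.776.

perimeter ≈ 30.78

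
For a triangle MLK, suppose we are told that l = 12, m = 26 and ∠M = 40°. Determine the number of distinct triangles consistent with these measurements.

1

l·sin M = 12·sin(40°) ≈ 7.713.
Since m ≥ l, exactly one triangle exists.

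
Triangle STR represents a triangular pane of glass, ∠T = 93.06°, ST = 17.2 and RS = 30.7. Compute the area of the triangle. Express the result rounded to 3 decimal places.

area ≈ 210.638

Law of sines: sin R = ST·sin T/RS ≈ 0.55946.
Since RS ≥ ST, only the acute value applies: ∠R ≈ 34.02°.
Then ∠S = 180° − ∠T − ∠R ≈ 52.92°.
Law of sines gives TR = RS·sin S/sin T ≈ 24.528.
Area = ½·RS·ST·sin S ≈ 210.64.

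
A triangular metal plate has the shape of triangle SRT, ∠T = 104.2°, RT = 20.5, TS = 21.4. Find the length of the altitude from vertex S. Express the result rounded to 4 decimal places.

20.7461

By the law of cosines, SR² = RT² + TS² − 2·RT·TS·cos T = 1093.4, so SR ≈ 33.067.
Area = ½·RT·TS·sin T ≈ 212.65.
The altitude from S has length 2·area/RT ≈ 20.746.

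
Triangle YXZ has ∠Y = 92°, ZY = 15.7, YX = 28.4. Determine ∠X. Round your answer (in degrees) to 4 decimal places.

By the law of cosines, XZ² = ZY² + YX² − 2·ZY·YX·cos Y = 1084.2, so XZ ≈ 32.927.
Law of cosines again: cos X = (YX² + XZ² − ZY²)/(2·YX·XZ) ≈ 0.87916, so ∠X ≈ 28.46°.

∠X ≈ 28.4587°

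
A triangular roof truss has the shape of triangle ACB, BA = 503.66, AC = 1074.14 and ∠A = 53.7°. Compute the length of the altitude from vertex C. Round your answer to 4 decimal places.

By the law of cosines, CB² = BA² + AC² − 2·BA·AC·cos A = 7.6689e+05, so CB ≈ 875.72.
Area = ½·BA·AC·sin A ≈ 2.18e+05.
The altitude from C has length 2·area/BA ≈ 865.68.

h_C ≈ 865.6798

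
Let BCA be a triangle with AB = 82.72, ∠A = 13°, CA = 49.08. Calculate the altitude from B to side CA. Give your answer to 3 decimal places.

By the law of cosines, BC² = CA² + AB² − 2·CA·AB·cos A = 1339.8, so BC ≈ 36.603.
Area = ½·CA·AB·sin A ≈ 456.64.
The altitude from B has length 2·area/CA ≈ 18.608.

18.608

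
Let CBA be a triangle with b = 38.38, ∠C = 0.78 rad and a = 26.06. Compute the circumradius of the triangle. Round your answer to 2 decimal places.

By the law of cosines, c² = b² + a² − 2·b·a·cos C = 730.06, so c ≈ 27.02.
Area = ½·b·a·sin C ≈ 351.7.
Circumradius = c/(2 sin C) ≈ 19.21.

19.21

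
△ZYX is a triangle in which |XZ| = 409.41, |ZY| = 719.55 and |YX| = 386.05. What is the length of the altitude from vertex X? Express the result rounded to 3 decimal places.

h_X ≈ 169.472

Semiperimeter s = (386.05 + 409.41 + 719.55)/2 = 757.5.
Heron's formula: area = √(757.5·371.45·348.09·37.955) ≈ 60972.
The altitude from X has length 2·area/|ZY| ≈ 169.47.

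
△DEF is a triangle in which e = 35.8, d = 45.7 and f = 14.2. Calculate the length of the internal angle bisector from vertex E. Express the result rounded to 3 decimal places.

t_E ≈ 20.424

By the law of cosines, cos E = (f² + d² − e²) / (2·f·d) ≈ 0.77703, so ∠E ≈ 39.01°.
The bisector from E has length 2·f·d·cos(∠E/2)/(f+d) ≈ 20.424.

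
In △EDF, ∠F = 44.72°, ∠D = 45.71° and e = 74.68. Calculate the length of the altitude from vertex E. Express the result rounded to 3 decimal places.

The third angle is ∠E = 180° − ∠D − ∠F = 89.57°.
Law of sines: d = e·sin D/sin E ≈ 53.459.
Law of sines: f = e·sin F/sin E ≈ 52.55.
Area = ½·e·d·sin F ≈ 1404.6.
The altitude from E has length 2·area/e ≈ 37.616.

h_E ≈ 37.616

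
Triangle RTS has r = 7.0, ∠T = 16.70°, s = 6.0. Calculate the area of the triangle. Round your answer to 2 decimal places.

Area = ½·s·r·sin T ≈ 6.0346.

6.03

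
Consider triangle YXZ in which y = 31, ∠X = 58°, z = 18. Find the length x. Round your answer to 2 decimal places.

By the law of cosines, x² = z² + y² − 2·z·y·cos X = 693.61, so x ≈ 26.336.

26.34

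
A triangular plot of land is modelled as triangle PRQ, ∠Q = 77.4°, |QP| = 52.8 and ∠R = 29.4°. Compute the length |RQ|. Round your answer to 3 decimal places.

102.966

The third angle is ∠P = 180° − ∠R − ∠Q = 73.20°.
Law of sines: |RQ| = |QP|·sin P/sin R ≈ 102.97.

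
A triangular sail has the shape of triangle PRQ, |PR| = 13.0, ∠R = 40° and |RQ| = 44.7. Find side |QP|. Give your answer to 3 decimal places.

35.732

By the law of cosines, |QP|² = |PR|² + |RQ|² − 2·|PR|·|RQ|·cos R = 1276.8, so |QP| ≈ 35.732.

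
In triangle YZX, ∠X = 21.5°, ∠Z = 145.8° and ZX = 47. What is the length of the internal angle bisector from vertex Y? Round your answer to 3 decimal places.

t_Y ≈ 94.274

The third angle is ∠Y = 180° − ∠Z − ∠X = 12.70°.
Law of sines: XY = ZX·sin Z/sin Y ≈ 120.17.
Law of sines: YZ = ZX·sin X/sin Y ≈ 78.353.
The bisector from Y has length 2·XY·YZ·cos(∠Y/2)/(XY+YZ) ≈ 94.274.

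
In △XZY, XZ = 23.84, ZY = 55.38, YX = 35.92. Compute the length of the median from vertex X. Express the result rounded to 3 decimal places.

m_X ≈ 12.750

Median from X: ½√(2·YX² + 2·XZ² − ZY²) ≈ 12.75.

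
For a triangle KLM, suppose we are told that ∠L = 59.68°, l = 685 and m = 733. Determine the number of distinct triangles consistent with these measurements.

m·sin L = 733·sin(59.68°) ≈ 632.7.
Since m sin L < l < m (632.7 < 685 < 733), two triangles exist.

2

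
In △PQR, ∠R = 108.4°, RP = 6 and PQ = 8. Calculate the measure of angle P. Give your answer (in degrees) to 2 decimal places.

Law of sines: sin Q = RP·sin R/PQ ≈ 0.71166.
Since PQ ≥ RP, only the acute value applies: ∠Q ≈ 45.37°.
Then ∠P = 180° − ∠R − ∠Q ≈ 26.23°.

∠P ≈ 26.23°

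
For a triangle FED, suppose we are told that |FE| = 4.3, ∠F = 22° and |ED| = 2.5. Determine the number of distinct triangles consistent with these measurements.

2

|FE|·sin F = 4.3·sin(22°) ≈ 1.611.
Since |FE| sin F < |ED| < |FE| (1.611 < 2.5 < 4.3), two triangles exist.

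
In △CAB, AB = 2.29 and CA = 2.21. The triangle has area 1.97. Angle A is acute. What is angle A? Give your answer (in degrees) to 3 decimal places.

∠A ≈ 51.125°

From area = ½·CA·AB·sin A, we get sin A = 2·area/(CA·AB) ≈ 0.77852.
Taking the acute solution, ∠A ≈ 51.13°.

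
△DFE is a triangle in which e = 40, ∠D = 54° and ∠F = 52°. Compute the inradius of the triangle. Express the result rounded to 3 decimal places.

r ≈ 9.968

The third angle is ∠E = 180° − ∠D − ∠F = 74.00°.
Law of sines: d = e·sin D/sin E ≈ 33.665.
Law of sines: f = e·sin F/sin E ≈ 32.791.
Area = ½·e·d·sin F ≈ 530.56.
Semiperimeter s = (33.665+32.791+40)/2 = 53.228.
Inradius = area/s = 530.56/53.228 ≈ 9.9678.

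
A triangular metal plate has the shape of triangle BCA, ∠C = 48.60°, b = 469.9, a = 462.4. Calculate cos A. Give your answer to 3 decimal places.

cos A ≈ 0.428

By the law of cosines, c² = a² + b² − 2·a·b·cos C = 1.4724e+05, so c ≈ 383.72.
Law of cosines again: cos A = (b² + c² − a²)/(2·b·c) ≈ 0.42768, so ∠A ≈ 64.68°.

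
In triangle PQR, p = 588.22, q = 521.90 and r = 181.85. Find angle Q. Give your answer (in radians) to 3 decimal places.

∠Q ≈ 1.049 rad

By the law of cosines, cos Q = (r² + p² − q²) / (2·r·p) ≈ 0.49871, so ∠Q ≈ 1.049 rad.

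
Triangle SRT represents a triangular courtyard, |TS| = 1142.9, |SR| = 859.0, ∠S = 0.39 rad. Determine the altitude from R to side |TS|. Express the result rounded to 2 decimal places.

By the law of cosines, |RT|² = |TS|² + |SR|² − 2·|TS|·|SR|·cos S = 2.2804e+05, so |RT| ≈ 477.54.
Area = ½·|TS|·|SR|·sin S ≈ 1.8663e+05.
The altitude from R has length 2·area/|TS| ≈ 326.58.

h_R ≈ 326.58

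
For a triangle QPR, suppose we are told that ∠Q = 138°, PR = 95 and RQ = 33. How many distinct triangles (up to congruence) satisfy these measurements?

1

RQ·sin Q = 33·sin(138°) ≈ 22.08.
Since ∠Q is not acute, a triangle exists only if PR > RQ; here PR > RQ, so there is exactly one triangle.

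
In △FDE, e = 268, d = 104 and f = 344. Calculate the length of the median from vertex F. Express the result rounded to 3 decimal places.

108.333

Median from F: ½√(2·d² + 2·e² − f²) ≈ 108.33.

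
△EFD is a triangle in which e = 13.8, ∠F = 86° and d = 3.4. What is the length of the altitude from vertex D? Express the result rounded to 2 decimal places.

By the law of cosines, f² = d² + e² − 2·d·e·cos F = 195.45, so f ≈ 13.98.
Area = ½·d·e·sin F ≈ 23.403.
The altitude from D has length 2·area/d ≈ 13.766.

13.77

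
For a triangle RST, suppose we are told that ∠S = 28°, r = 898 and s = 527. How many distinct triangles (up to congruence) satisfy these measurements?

2

r·sin S = 898·sin(28°) ≈ 421.6.
Since r sin S < s < r (421.6 < 527 < 898), two triangles exist.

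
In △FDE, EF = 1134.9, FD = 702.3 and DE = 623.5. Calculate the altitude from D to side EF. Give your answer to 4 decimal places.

Semiperimeter s = (623.5 + 1134.9 + 702.3)/2 = 1230.3.
Heron's formula: area = √(1230.3·606.85·95.45·528.05) ≈ 1.9399e+05.
The altitude from D has length 2·area/EF ≈ 341.86.

341.8636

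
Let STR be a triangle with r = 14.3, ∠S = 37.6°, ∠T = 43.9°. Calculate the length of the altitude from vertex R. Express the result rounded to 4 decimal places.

The third angle is ∠R = 180° − ∠S − ∠T = 98.50°.
Law of sines: s = r·sin S/sin R ≈ 8.822.
Law of sines: t = r·sin T/sin R ≈ 10.026.
Area = ½·r·s·sin T ≈ 43.738.
The altitude from R has length 2·area/r ≈ 6.1172.

6.1172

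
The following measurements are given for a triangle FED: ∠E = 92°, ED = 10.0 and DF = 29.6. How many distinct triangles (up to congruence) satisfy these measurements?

ED·sin E = 10.0·sin(92°) ≈ 9.994.
Since ∠E is not acute, a triangle exists only if DF > ED; here DF > ED, so there is exactly one triangle.

1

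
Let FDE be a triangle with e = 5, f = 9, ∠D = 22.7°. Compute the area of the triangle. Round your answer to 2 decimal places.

area ≈ 8.68

Area = ½·e·f·sin D ≈ 8.6829.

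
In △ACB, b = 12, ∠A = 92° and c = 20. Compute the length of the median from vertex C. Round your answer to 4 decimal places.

15.8863

By the law of cosines, a² = c² + b² − 2·c·b·cos A = 560.75, so a ≈ 23.68.
Median from C: ½√(2·b² + 2·a² − c²) ≈ 15.886.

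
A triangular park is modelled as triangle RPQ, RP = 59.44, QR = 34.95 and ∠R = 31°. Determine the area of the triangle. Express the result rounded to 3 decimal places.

Area = ½·QR·RP·sin R ≈ 534.98.

534.977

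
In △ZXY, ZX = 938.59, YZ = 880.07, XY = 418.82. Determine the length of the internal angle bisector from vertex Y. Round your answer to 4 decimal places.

t_Y ≈ 419.6736

By the law of cosines, cos Y = (XY² + YZ² − ZX²) / (2·XY·YZ) ≈ 0.09358, so ∠Y ≈ 84.63°.
The bisector from Y has length 2·XY·YZ·cos(∠Y/2)/(XY+YZ) ≈ 419.67.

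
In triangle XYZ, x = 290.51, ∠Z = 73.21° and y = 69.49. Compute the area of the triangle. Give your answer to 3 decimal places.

Area = ½·x·y·sin Z ≈ 9663.5.

area ≈ 9663.472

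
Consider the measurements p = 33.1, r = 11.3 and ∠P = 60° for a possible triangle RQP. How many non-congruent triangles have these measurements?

r·sin P = 11.3·sin(60°) ≈ 9.786.
Since p ≥ r, exactly one triangle exists.

1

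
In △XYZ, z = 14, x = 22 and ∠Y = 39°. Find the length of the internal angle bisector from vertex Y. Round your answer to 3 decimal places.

By the law of cosines, y² = z² + x² − 2·z·x·cos Y = 201.28, so y ≈ 14.187.
The bisector from Y has length 2·z·x·cos(∠Y/2)/(z+x) ≈ 16.13.

16.130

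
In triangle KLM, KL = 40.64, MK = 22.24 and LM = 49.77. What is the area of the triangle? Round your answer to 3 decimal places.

444.284

Semiperimeter s = (49.77 + 22.24 + 40.64)/2 = 56.325.
Heron's formula: area = √(56.325·6.555·34.085·15.685) ≈ 444.28.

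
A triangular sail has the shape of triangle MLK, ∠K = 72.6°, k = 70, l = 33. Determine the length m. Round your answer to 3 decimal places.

72.385

Law of sines: sin L = l·sin K/k ≈ 0.44986.
Since k ≥ l, only the acute value applies: ∠L ≈ 26.73°.
Then ∠M = 180° − ∠K − ∠L ≈ 80.67°.
Law of sines gives m = k·sin M/sin K ≈ 72.385.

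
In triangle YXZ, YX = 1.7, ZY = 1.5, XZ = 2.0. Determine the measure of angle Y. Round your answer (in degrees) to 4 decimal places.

By the law of cosines, cos Y = (ZY² + YX² − XZ²) / (2·ZY·YX) ≈ 0.22353, so ∠Y ≈ 77.08°.

77.0836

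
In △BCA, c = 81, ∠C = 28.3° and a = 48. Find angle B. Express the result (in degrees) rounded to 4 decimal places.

Law of sines: sin A = a·sin C/c ≈ 0.28094.
Since c ≥ a, only the acute value applies: ∠A ≈ 16.32°.
Then ∠B = 180° − ∠C − ∠A ≈ 135.38°.

∠B ≈ 135.3836°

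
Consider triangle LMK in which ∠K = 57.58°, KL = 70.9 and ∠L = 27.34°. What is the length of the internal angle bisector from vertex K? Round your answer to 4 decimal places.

The third angle is ∠M = 180° − ∠K − ∠L = 95.08°.
Law of sines: MK = KL·sin L/sin M ≈ 32.691.
Law of sines: LM = KL·sin K/sin M ≈ 60.086.
The bisector from K has length 2·MK·KL·cos(∠K/2)/(MK+KL) ≈ 39.217.

39.2172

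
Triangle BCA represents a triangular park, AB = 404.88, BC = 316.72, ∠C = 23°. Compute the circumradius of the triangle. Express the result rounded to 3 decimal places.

518.106

Law of sines: sin A = BC·sin C/AB ≈ 0.30565.
Since AB ≥ BC, only the acute value applies: ∠A ≈ 17.80°.
Then ∠B = 180° − ∠C − ∠A ≈ 139.20°.
Law of sines gives CA = AB·sin B/sin C ≈ 677.05.
Circumradius = AB/(2 sin C) ≈ 518.11.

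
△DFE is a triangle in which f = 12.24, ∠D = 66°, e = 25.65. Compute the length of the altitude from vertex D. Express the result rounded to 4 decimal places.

By the law of cosines, d² = f² + e² − 2·f·e·cos D = 552.35, so d ≈ 23.502.
Area = ½·f·e·sin D ≈ 143.41.
The altitude from D has length 2·area/d ≈ 12.204.

12.2038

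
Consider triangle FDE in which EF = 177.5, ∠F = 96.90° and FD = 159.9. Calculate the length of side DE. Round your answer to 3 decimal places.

By the law of cosines, DE² = EF² + FD² − 2·EF·FD·cos F = 63894, so DE ≈ 252.77.

252.772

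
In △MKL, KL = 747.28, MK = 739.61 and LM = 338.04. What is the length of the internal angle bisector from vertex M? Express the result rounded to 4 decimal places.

By the law of cosines, cos M = (LM² + MK² − KL²) / (2·LM·MK) ≈ 0.20572, so ∠M ≈ 78.13°.
The bisector from M has length 2·LM·MK·cos(∠M/2)/(LM+MK) ≈ 360.27.

360.2725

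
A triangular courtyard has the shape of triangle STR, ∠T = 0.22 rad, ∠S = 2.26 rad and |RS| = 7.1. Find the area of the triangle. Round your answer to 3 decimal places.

The third angle is ∠R = π − ∠S − ∠T = 0.662 rad.
Law of sines: |TR| = |RS|·sin S/sin T ≈ 25.109.
Law of sines: |ST| = |RS|·sin R/sin T ≈ 19.988.
Area = ½·|RS|·|TR|·sin R ≈ 54.763.

area ≈ 54.763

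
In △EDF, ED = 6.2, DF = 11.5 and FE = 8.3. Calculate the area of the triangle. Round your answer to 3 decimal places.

Semiperimeter s = (11.5 + 8.3 + 6.2)/2 = 13.
Heron's formula: area = √(13·1.5·4.7·6.8) ≈ 24.964.

area ≈ 24.964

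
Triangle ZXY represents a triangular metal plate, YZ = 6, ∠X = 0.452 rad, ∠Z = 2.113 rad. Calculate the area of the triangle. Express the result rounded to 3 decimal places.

19.245

The third angle is ∠Y = π − ∠Z − ∠X = 0.577 rad.
Law of sines: XY = YZ·sin Z/sin X ≈ 11.767.
Law of sines: ZX = YZ·sin Y/sin X ≈ 7.4892.
Area = ½·YZ·XY·sin Y ≈ 19.245.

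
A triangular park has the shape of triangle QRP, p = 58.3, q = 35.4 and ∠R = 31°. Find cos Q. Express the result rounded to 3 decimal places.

0.838

By the law of cosines, r² = p² + q² − 2·p·q·cos R = 1114, so r ≈ 33.376.
Law of cosines again: cos Q = (r² + p² − q²)/(2·r·p) ≈ 0.83761, so ∠Q ≈ 33.11°.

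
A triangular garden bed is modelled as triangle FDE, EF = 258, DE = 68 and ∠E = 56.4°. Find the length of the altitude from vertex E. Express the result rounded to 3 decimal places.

By the law of cosines, FD² = DE² + EF² − 2·DE·EF·cos E = 51771, so FD ≈ 227.53.
Area = ½·DE·EF·sin E ≈ 7306.4.
The altitude from E has length 2·area/FD ≈ 64.223.

64.223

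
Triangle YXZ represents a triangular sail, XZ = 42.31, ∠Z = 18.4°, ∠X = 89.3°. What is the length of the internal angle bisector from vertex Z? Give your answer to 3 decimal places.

t_Z ≈ 42.777

The third angle is ∠Y = 180° − ∠X − ∠Z = 72.30°.
Law of sines: ZY = XZ·sin X/sin Y ≈ 44.409.
Law of sines: YX = XZ·sin Z/sin Y ≈ 14.019.
The bisector from Z has length 2·XZ·ZY·cos(∠Z/2)/(XZ+ZY) ≈ 42.777.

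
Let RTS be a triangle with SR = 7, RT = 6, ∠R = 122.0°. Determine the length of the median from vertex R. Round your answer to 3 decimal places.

3.181

By the law of cosines, TS² = SR² + RT² − 2·SR·RT·cos R = 129.51, so TS ≈ 11.38.
Median from R: ½√(2·SR² + 2·RT² − TS²) ≈ 3.1815.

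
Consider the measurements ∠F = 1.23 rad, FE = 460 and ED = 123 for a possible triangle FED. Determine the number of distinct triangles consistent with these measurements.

0

FE·sin F = 460·sin(1.23 rad) ≈ 433.5.
Since ED = 123 < 433.5 = FE sin F, no triangle exists.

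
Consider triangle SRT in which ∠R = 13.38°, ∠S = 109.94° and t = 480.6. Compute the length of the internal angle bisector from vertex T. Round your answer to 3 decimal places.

The third angle is ∠T = 180° − ∠S − ∠R = 56.68°.
Law of sines: s = t·sin S/sin T ≈ 540.67.
Law of sines: r = t·sin R/sin T ≈ 133.09.
The bisector from T has length 2·s·r·cos(∠T/2)/(s+r) ≈ 188.

t_T ≈ 188.003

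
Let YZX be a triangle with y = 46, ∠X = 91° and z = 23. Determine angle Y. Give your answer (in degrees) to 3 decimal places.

∠Y ≈ 62.637°

By the law of cosines, x² = y² + z² − 2·y·z·cos X = 2681.9, so x ≈ 51.787.
Law of cosines again: cos Y = (z² + x² − y²)/(2·z·x) ≈ 0.45963, so ∠Y ≈ 62.64°.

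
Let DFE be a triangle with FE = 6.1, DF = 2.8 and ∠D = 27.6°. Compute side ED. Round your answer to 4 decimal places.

Law of sines: sin E = DF·sin D/FE ≈ 0.21266.
Since FE ≥ DF, only the acute value applies: ∠E ≈ 12.28°.
Then ∠F = 180° − ∠D − ∠E ≈ 140.12°.
Law of sines gives ED = FE·sin F/sin D ≈ 8.4418.

8.4418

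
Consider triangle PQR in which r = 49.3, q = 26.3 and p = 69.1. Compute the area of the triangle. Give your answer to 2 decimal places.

Semiperimeter s = (69.1 + 26.3 + 49.3)/2 = 72.35.
Heron's formula: area = √(72.35·3.25·46.05·23.05) ≈ 499.59.

area ≈ 499.59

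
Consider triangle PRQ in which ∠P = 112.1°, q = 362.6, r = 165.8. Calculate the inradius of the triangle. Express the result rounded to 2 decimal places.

By the law of cosines, p² = r² + q² − 2·r·q·cos P = 2.042e+05, so p ≈ 451.89.
Area = ½·r·q·sin P ≈ 27851.
Semiperimeter s = (451.89+165.8+362.6)/2 = 490.15.
Inradius = area/s = 27851/490.15 ≈ 56.822.

56.82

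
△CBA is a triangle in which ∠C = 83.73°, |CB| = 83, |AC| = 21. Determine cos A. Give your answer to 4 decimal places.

By the law of cosines, |BA|² = |AC|² + |CB|² − 2·|AC|·|CB|·cos C = 6949.3, so |BA| ≈ 83.362.
Law of cosines again: cos A = (|BA|² + |AC|² − |CB|²)/(2·|BA|·|AC|) ≈ 0.14317, so ∠A ≈ 81.77°.

0.1432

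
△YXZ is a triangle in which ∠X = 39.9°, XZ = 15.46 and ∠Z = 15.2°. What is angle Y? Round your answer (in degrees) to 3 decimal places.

124.900

The third angle is ∠Y = 180° − ∠X − ∠Z = 124.90°.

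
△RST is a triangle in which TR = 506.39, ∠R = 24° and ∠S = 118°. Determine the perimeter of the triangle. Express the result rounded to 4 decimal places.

perimeter ≈ 1092.7580

The third angle is ∠T = 180° − ∠R − ∠S = 38.00°.
Law of sines: ST = TR·sin R/sin S ≈ 233.27.
Law of sines: RS = TR·sin T/sin S ≈ 353.1.
Semiperimeter s = (233.27+506.39+353.1)/2 = 546.38.
Perimeter = 233.27 + 506.39 + 353.1 = 1092.8.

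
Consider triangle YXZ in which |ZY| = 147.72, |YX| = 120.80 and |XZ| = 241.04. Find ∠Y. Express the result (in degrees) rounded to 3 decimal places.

By the law of cosines, cos Y = (|ZY|² + |YX|² − |XZ|²) / (2·|ZY|·|YX|) ≈ -0.60765, so ∠Y ≈ 127.42°.

∠Y ≈ 127.420°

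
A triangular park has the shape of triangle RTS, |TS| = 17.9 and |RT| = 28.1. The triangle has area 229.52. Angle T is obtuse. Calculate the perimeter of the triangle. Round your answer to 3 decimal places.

perimeter ≈ 85.003

From area = ½·|RT|·|TS|·sin T, we get sin T = 2·area/(|RT|·|TS|) ≈ 0.91262.
Taking the obtuse solution, ∠T ≈ 114.13°.
Law of cosines then gives |SR| ≈ 39.003.
Perimeter = 17.9 + 39.003 + 28.1 = 85.003.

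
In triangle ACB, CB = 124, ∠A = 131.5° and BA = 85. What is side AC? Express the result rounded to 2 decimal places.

Law of sines: sin C = BA·sin A/CB ≈ 0.51340.
Since CB ≥ BA, only the acute value applies: ∠C ≈ 30.89°.
Then ∠B = 180° − ∠A − ∠C ≈ 17.61°.
Law of sines gives AC = CB·sin B/sin A ≈ 50.088.

50.09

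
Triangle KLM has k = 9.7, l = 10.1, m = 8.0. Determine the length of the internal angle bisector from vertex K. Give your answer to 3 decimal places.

By the law of cosines, cos K = (l² + m² − k²) / (2·l·m) ≈ 0.44505, so ∠K ≈ 63.57°.
The bisector from K has length 2·l·m·cos(∠K/2)/(l+m) ≈ 7.5891.

7.589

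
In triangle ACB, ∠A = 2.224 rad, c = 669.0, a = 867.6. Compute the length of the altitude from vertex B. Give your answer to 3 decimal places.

Law of sines: sin C = c·sin A/a ≈ 0.61236.
Since a ≥ c, only the acute value applies: ∠C ≈ 0.659 rad.
Then ∠B = π − ∠A − ∠C ≈ 0.259 rad.
Law of sines gives b = a·sin B/sin A ≈ 279.34.
Area = ½·a·c·sin B ≈ 74203.
The altitude from B has length 2·area/b ≈ 531.28.

h_B ≈ 531.280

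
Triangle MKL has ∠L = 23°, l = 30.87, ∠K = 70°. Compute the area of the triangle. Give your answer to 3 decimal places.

1144.341

The third angle is ∠M = 180° − ∠K − ∠L = 87.00°.
Law of sines: m = l·sin M/sin L ≈ 78.897.
Law of sines: k = l·sin K/sin L ≈ 74.241.
Area = ½·l·m·sin K ≈ 1144.3.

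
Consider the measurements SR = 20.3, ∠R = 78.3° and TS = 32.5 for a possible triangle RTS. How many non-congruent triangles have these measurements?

SR·sin R = 20.3·sin(78.3°) ≈ 19.88.
Since TS ≥ SR, exactly one triangle exists.

1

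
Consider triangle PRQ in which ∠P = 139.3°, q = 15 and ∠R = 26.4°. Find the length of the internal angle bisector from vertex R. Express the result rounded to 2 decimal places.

t_R ≈ 21.18

The third angle is ∠Q = 180° − ∠P − ∠R = 14.30°.
Law of sines: p = q·sin P/sin Q ≈ 39.601.
Law of sines: r = q·sin R/sin Q ≈ 27.002.
The bisector from R has length 2·q·p·cos(∠R/2)/(q+p) ≈ 21.184.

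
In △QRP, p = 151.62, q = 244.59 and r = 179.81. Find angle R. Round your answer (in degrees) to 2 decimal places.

By the law of cosines, cos R = (p² + q² − r²) / (2·p·q) ≈ 0.68062, so ∠R ≈ 47.11°.

47.11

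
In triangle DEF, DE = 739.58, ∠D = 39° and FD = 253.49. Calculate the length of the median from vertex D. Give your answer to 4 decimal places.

By the law of cosines, EF² = FD² + DE² − 2·FD·DE·cos D = 3.1984e+05, so EF ≈ 565.55.
Median from D: ½√(2·FD² + 2·DE² − EF²) ≈ 475.03.

475.0338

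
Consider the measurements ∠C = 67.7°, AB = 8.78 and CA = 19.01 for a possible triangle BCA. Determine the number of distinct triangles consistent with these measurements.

0

CA·sin C = 19.01·sin(67.7°) ≈ 17.59.
Since AB = 8.78 < 17.59 = CA sin C, no triangle exists.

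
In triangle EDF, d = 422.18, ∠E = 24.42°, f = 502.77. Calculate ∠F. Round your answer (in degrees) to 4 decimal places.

∠F ≈ 99.7221°

By the law of cosines, e² = d² + f² − 2·d·f·cos E = 44472, so e ≈ 210.88.
Law of cosines again: cos F = (e² + d² − f²)/(2·e·d) ≈ -0.16887, so ∠F ≈ 99.72°.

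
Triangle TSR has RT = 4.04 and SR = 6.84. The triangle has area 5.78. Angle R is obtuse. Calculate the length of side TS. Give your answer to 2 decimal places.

From area = ½·SR·RT·sin R, we get sin R = 2·area/(SR·RT) ≈ 0.41833.
Taking the obtuse solution, ∠R ≈ 155.27°.
Law of cosines then gives TS ≈ 10.645.

10.64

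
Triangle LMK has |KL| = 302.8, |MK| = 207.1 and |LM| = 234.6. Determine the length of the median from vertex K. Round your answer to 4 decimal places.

Median from K: ½√(2·|MK|² + 2·|KL|² − |LM|²) ≈ 231.37.

m_K ≈ 231.3652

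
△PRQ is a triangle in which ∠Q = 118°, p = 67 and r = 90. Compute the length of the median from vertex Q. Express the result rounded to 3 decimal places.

By the law of cosines, q² = p² + r² − 2·p·r·cos Q = 18251, so q ≈ 135.1.
Median from Q: ½√(2·p² + 2·r² − q²) ≈ 41.615.

m_Q ≈ 41.615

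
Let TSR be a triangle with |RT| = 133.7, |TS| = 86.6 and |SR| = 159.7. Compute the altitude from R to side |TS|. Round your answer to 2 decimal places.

Semiperimeter s = (159.7 + 133.7 + 86.6)/2 = 190.
Heron's formula: area = √(190·30.3·56.3·103.4) ≈ 5789.1.
The altitude from R has length 2·area/|TS| ≈ 133.7.

h_R ≈ 133.70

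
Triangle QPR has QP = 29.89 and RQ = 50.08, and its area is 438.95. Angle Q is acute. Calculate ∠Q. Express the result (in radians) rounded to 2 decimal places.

From area = ½·RQ·QP·sin Q, we get sin Q = 2·area/(RQ·QP) ≈ 0.58648.
Taking the acute solution, ∠Q ≈ 0.627 rad.

∠Q ≈ 0.63 rad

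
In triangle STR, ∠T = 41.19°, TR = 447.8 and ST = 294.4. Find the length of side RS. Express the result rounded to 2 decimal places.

By the law of cosines, RS² = ST² + TR² − 2·ST·TR·cos T = 88781, so RS ≈ 297.96.

297.96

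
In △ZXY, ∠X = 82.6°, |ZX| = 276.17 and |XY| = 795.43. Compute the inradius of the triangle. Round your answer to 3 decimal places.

By the law of cosines, |YZ|² = |ZX|² + |XY|² − 2·|ZX|·|XY|·cos X = 6.5239e+05, so |YZ| ≈ 807.71.
Area = ½·|ZX|·|XY|·sin X ≈ 1.0892e+05.
Semiperimeter s = (795.43+807.71+276.17)/2 = 939.65.
Inradius = area/s = 1.0892e+05/939.65 ≈ 115.92.

115.917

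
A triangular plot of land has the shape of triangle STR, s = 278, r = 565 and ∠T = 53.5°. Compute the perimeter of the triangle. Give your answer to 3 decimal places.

1300.877

By the law of cosines, t² = r² + s² − 2·r·s·cos T = 2.0965e+05, so t ≈ 457.88.
Semiperimeter p = (278+457.88+565)/2 = 650.44.
Perimeter = 278 + 457.88 + 565 = 1300.9.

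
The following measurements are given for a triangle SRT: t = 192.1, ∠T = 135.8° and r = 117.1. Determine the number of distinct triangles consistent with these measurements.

r·sin T = 117.1·sin(135.8°) ≈ 81.64.
Since ∠T is not acute, a triangle exists only if t > r; here t > r, so there is exactly one triangle.

1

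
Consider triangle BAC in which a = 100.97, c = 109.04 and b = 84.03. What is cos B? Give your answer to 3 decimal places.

cos B ≈ 0.682

By the law of cosines, cos B = (a² + c² − b²) / (2·a·c) ≈ 0.68229, so ∠B ≈ 46.98°.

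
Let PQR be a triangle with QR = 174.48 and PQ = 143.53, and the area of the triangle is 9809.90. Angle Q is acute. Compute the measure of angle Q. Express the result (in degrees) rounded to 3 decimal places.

From area = ½·PQ·QR·sin Q, we get sin Q = 2·area/(PQ·QR) ≈ 0.78344.
Taking the acute solution, ∠Q ≈ 51.58°.

∠Q ≈ 51.577°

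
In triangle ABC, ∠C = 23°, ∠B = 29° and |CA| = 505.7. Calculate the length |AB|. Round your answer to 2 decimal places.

The third angle is ∠A = 180° − ∠B − ∠C = 128.00°.
Law of sines: |AB| = |CA|·sin C/sin B ≈ 407.57.

407.57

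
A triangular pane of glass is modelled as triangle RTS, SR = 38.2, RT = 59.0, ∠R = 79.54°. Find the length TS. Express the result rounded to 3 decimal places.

By the law of cosines, TS² = SR² + RT² − 2·SR·RT·cos R = 4121.9, so TS ≈ 64.202.

64.202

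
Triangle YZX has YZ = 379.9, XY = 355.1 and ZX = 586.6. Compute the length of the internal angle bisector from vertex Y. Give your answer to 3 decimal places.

By the law of cosines, cos Y = (XY² + YZ² − ZX²) / (2·XY·YZ) ≈ -0.27308, so ∠Y ≈ 105.85°.
The bisector from Y has length 2·XY·YZ·cos(∠Y/2)/(XY+YZ) ≈ 221.3.

t_Y ≈ 221.304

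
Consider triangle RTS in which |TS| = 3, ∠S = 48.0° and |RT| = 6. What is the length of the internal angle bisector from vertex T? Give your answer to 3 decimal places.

Law of sines: sin R = |TS|·sin S/|RT| ≈ 0.37157.
Since |RT| ≥ |TS|, only the acute value applies: ∠R ≈ 21.81°.
Then ∠T = 180° − ∠S − ∠R ≈ 110.19°.
Law of sines gives |SR| = |RT|·sin T/sin S ≈ 7.5778.
The bisector from T has length 2·|RT|·|TS|·cos(∠T/2)/(|RT|+|TS|) ≈ 2.2889.

t_T ≈ 2.289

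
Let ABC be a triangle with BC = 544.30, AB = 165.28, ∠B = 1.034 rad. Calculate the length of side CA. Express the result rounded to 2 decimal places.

481.22

By the law of cosines, CA² = AB² + BC² − 2·AB·BC·cos B = 2.3157e+05, so CA ≈ 481.22.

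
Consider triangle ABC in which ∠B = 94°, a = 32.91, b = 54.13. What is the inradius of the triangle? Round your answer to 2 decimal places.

Law of sines: sin A = a·sin B/b ≈ 0.60650.
Since b ≥ a, only the acute value applies: ∠A ≈ 37.34°.
Then ∠C = 180° − ∠B − ∠A ≈ 48.66°.
Law of sines gives c = b·sin C/sin B ≈ 40.742.
Area = ½·b·a·sin C ≈ 668.78.
Semiperimeter s = (32.91+54.13+40.742)/2 = 63.891.
Inradius = area/s = 668.78/63.891 ≈ 10.467.

r ≈ 10.47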